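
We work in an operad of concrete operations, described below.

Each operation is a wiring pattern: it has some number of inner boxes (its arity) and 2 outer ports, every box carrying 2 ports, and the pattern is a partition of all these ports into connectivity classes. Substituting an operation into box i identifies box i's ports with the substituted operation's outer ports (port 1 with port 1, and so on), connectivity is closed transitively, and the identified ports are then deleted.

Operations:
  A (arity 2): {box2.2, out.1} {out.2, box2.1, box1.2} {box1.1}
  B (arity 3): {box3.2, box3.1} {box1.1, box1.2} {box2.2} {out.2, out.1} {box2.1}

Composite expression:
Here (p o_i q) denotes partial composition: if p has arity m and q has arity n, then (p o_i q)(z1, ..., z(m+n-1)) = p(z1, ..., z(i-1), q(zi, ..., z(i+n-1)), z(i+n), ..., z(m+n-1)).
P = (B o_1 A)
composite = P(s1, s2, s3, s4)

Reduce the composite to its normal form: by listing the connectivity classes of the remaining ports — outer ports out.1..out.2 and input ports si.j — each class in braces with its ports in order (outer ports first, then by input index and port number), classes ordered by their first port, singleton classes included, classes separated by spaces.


Treat the ports identified at B as solder joints: merge, then drop.
the subtree at A composes to {out.1, s2.2} {out.2, s1.2, s2.1} {s1.1} on (s1, s2); out.j = own outer ports
the subtree at B composes to {out.1, out.2} {s1.1} {s1.2, s2.1, s2.2} {s3.1} {s3.2} {s4.1, s4.2} on (s1, s2, s3, s4); out.j = own outer ports

{out.1, out.2} {s1.1} {s1.2, s2.1, s2.2} {s3.1} {s3.2} {s4.1, s4.2}


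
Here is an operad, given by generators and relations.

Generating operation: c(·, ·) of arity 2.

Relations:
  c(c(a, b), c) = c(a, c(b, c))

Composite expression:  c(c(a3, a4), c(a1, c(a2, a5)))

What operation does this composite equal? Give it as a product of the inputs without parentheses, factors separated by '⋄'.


a3 ⋄ a4 ⋄ a1 ⋄ a2 ⋄ a5

Under associativity of c, the answer is the a's in reading order.
c(a3, a4) flattens to a3 ⋄ a4
c(a2, a5) flattens to a2 ⋄ a5
c(a1, c(a2, a5)) flattens to a1 ⋄ a2 ⋄ a5
c(c(a3, a4), c(a1, c(a2, a5))) flattens to a3 ⋄ a4 ⋄ a1 ⋄ a2 ⋄ a5


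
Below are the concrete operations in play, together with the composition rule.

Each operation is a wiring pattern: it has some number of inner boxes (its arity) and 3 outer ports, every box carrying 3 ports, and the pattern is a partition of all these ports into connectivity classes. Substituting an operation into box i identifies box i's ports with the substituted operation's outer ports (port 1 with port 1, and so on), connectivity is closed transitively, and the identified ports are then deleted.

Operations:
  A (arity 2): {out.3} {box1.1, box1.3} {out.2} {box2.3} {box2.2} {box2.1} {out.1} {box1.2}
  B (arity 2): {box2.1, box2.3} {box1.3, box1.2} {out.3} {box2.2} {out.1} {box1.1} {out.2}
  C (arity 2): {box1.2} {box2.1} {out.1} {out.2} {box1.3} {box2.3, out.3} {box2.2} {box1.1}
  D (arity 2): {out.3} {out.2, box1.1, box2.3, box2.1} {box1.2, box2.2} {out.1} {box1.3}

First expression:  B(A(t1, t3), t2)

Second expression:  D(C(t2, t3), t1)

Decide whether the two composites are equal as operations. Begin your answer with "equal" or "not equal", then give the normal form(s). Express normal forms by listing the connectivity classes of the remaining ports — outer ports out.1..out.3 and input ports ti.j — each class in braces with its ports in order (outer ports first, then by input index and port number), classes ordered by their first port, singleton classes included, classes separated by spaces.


not equal; the first gives {out.1} {out.2} {out.3} {t1.1, t1.3} {t1.2} {t2.1, t2.3} {t2.2} {t3.1} {t3.2} {t3.3} and the second {out.1} {out.2, t1.1, t1.3} {out.3} {t1.2} {t2.1} {t2.2} {t2.3} {t3.1} {t3.2} {t3.3}


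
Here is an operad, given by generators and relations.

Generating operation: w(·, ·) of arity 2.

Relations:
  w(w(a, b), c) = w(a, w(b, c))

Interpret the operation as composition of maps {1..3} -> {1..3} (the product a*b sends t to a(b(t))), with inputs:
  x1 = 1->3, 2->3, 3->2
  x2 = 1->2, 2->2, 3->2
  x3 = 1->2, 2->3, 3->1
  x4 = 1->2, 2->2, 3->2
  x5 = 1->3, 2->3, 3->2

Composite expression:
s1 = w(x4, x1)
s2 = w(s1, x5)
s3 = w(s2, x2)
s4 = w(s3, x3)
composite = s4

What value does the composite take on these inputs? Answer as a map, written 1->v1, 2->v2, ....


w(x4, x1) = 1->2, 2->2, 3->2
w(w(x4, x1), x5) = 1->2, 2->2, 3->2
w(w(w(x4, x1), x5), x2) = 1->2, 2->2, 3->2
w(w(w(w(x4, x1), x5), x2), x3) = 1->2, 2->2, 3->2

1->2, 2->2, 3->2


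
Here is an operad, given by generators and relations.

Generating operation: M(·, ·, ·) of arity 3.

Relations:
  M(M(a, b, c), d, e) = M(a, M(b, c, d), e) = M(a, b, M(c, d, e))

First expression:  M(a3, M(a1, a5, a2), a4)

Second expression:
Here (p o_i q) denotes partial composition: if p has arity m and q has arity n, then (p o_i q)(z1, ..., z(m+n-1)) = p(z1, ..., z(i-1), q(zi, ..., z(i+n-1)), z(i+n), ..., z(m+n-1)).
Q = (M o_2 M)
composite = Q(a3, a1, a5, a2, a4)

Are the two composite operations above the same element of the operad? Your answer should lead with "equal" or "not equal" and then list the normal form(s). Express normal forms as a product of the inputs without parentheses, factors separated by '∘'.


equal; both compose to a3 ∘ a1 ∘ a5 ∘ a2 ∘ a4

In normal form, the first expression is a3 ∘ a1 ∘ a5 ∘ a2 ∘ a4
In normal form, the second expression is a3 ∘ a1 ∘ a5 ∘ a2 ∘ a4
The normal forms match — equal.


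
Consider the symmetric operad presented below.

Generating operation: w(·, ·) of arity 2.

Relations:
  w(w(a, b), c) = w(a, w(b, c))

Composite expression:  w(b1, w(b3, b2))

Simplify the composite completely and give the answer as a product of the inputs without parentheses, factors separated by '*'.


Associativity of w dissolves the nesting; only the b-input order survives.
w(b3, b2) reduces to b3 * b2
w(b1, w(b3, b2)) reduces to b1 * b3 * b2

b1 * b3 * b2


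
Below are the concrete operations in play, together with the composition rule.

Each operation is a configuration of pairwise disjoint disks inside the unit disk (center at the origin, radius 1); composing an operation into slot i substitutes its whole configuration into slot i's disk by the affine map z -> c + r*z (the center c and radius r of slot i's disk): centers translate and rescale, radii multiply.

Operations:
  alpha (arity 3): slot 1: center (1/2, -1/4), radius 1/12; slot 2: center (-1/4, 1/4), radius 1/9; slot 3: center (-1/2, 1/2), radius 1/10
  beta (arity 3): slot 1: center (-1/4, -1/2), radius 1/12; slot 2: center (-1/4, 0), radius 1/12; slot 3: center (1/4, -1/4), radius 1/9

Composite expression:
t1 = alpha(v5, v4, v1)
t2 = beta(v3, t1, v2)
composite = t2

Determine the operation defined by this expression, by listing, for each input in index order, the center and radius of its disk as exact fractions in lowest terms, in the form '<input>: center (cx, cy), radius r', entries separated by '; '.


v1: center (-7/24, 1/24), radius 1/120; v2: center (1/4, -1/4), radius 1/9; v3: center (-1/4, -1/2), radius 1/12; v4: center (-13/48, 1/48), radius 1/108; v5: center (-5/24, -1/48), radius 1/144

Nesting under beta composes maps z -> c + r*z down each v-path.
input v3: composing its 1 substitution step yields center (-1/4, -1/2), radius 1/12
input v5: composing its 2 substitution steps yields center (-5/24, -1/48), radius 1/144
input v4: composing its 2 substitution steps yields center (-13/48, 1/48), radius 1/108
input v1: composing its 2 substitution steps yields center (-7/24, 1/24), radius 1/120
input v2: composing its 1 substitution step yields center (1/4, -1/4), radius 1/9


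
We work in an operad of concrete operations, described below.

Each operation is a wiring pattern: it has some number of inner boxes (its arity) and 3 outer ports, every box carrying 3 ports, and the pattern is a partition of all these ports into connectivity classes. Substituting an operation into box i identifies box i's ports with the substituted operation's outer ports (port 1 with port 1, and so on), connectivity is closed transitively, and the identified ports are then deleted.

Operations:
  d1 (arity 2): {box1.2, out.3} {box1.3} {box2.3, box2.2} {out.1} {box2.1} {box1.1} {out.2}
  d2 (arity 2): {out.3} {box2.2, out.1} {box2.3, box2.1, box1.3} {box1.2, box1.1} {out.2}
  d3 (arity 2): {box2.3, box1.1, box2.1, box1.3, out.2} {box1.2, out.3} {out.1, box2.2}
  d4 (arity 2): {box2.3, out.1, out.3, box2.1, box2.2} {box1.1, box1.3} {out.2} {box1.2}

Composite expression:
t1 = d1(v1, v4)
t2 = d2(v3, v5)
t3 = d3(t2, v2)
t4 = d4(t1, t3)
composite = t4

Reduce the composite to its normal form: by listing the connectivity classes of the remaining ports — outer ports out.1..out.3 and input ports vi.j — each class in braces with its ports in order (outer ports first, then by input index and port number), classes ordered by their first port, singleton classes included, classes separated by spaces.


Two ports join when wires chain via d4-identified ports.
the subtree at d1 composes to {out.1} {out.2} {out.3, v1.2} {v1.1} {v1.3} {v4.1} {v4.2, v4.3} on (v1, v4); out.j = own outer ports
the subtree at d2 composes to {out.1, v5.2} {out.2} {out.3} {v3.1, v3.2} {v3.3, v5.1, v5.3} on (v3, v5); out.j = own outer ports
the subtree at d3 composes to {out.1, v2.2} {out.2, v2.1, v2.3, v5.2} {out.3} {v3.1, v3.2} {v3.3, v5.1, v5.3} on (v3, v5, v2); out.j = own outer ports
the subtree at d4 composes to {out.1, out.3, v2.1, v2.2, v2.3, v5.2} {out.2} {v1.1} {v1.2} {v1.3} {v3.1, v3.2} {v3.3, v5.1, v5.3} {v4.1} {v4.2, v4.3} on (v1, v4, v3, v5, v2); out.j = own outer ports

{out.1, out.3, v2.1, v2.2, v2.3, v5.2} {out.2} {v1.1} {v1.2} {v1.3} {v3.1, v3.2} {v3.3, v5.1, v5.3} {v4.1} {v4.2, v4.3}


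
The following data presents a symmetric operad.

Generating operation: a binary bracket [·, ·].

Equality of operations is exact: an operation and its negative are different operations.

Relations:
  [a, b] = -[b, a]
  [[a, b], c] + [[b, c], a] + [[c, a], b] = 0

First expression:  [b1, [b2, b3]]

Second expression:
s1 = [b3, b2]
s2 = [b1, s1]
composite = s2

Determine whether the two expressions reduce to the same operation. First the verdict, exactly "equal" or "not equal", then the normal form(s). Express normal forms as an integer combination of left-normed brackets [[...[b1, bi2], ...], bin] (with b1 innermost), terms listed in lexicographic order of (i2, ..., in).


not equal; first: [[b1, b2], b3] - [[b1, b3], b2]; second: -[[b1, b2], b3] + [[b1, b3], b2]

The first expression reduces to [[b1, b2], b3] - [[b1, b3], b2]
The second expression reduces to -[[b1, b2], b3] + [[b1, b3], b2]
The normal forms differ: not equal.


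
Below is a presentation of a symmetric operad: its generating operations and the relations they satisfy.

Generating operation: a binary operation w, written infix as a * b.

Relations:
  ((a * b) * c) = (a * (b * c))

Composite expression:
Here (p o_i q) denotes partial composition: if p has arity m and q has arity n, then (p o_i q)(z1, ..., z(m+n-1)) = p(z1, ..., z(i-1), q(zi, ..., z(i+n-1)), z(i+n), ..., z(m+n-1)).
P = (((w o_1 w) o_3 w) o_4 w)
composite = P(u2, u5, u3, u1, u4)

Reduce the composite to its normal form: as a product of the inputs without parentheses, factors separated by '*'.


u2 * u5 * u3 * u1 * u4

Key point: w is associative — brackets drop, the u-order remains.
(u2 * u5) flattens to u2 * u5
(u1 * u4) flattens to u1 * u4
(u3 * (u1 * u4)) flattens to u3 * u1 * u4
((u2 * u5) * (u3 * (u1 * u4))) flattens to u2 * u5 * u3 * u1 * u4


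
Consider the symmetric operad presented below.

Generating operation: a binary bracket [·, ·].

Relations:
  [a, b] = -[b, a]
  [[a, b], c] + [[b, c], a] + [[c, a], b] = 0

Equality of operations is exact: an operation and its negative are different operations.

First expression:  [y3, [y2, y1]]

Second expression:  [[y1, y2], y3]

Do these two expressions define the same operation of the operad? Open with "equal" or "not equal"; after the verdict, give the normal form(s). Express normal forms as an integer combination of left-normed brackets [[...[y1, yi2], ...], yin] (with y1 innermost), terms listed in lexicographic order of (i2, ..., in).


equal; the common form is [[y1, y2], y3]


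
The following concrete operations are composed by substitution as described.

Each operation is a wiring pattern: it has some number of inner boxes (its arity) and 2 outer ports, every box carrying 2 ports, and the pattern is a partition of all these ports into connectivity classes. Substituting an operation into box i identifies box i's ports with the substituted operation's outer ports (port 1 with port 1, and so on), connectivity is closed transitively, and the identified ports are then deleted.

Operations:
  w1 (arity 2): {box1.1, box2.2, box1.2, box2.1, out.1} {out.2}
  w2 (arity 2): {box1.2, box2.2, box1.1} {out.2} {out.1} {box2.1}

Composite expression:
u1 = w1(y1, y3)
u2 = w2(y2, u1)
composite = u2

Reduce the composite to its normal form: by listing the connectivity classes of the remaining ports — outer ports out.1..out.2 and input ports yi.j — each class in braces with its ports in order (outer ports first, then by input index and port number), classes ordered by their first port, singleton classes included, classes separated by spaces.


{out.1} {out.2} {y1.1, y1.2, y3.1, y3.2} {y2.1, y2.2}

After gluing at w2, chains via deleted ports link the y-ports.
the subtree at w1 composes to {out.1, y1.1, y1.2, y3.1, y3.2} {out.2} on (y1, y3); out.j = own outer ports
the subtree at w2 composes to {out.1} {out.2} {y1.1, y1.2, y3.1, y3.2} {y2.1, y2.2} on (y2, y1, y3); out.j = own outer ports


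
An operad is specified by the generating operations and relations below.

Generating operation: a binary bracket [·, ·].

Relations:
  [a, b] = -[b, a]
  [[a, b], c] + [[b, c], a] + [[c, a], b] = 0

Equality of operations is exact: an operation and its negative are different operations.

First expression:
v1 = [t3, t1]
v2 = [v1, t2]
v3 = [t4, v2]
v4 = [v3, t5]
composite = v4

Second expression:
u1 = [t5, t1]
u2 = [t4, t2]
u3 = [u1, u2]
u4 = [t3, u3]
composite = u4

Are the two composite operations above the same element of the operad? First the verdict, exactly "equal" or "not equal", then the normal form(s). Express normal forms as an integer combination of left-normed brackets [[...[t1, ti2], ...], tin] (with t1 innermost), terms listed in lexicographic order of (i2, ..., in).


Reducing the first expression gives [[[[t1, t3], t2], t4], t5]
Reducing the second expression gives -[[[[t1, t5], t2], t4], t3] + [[[[t1, t5], t4], t2], t3]
The normal forms differ: not equal.

not equal; the first gives [[[[t1, t3], t2], t4], t5] and the second -[[[[t1, t5], t2], t4], t3] + [[[[t1, t5], t4], t2], t3]


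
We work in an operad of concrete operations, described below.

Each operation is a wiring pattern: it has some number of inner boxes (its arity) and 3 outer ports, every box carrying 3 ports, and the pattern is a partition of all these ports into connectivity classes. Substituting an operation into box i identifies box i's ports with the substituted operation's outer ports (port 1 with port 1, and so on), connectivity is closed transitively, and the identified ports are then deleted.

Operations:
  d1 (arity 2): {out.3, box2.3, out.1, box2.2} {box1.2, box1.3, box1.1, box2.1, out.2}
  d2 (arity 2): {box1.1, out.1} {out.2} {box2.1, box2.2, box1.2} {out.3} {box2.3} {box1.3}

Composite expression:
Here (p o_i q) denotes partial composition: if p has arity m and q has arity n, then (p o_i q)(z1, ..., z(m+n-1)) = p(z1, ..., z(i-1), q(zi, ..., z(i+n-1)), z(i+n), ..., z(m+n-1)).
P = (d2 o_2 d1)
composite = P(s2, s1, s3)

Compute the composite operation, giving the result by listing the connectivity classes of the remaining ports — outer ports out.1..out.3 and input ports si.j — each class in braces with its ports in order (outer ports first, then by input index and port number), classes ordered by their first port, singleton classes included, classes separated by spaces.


{out.1, s2.1} {out.2} {out.3} {s1.1, s1.2, s1.3, s2.2, s3.1, s3.2, s3.3} {s2.3}

Reachability decides: close wires over d2-identified ports.
d1 over (s1, s3) gives {out.1, out.3, s3.2, s3.3} {out.2, s1.1, s1.2, s1.3, s3.1}, out.j being that stage's outer ports
d2 over (s2, s1, s3) gives {out.1, s2.1} {out.2} {out.3} {s1.1, s1.2, s1.3, s2.2, s3.1, s3.2, s3.3} {s2.3}, out.j being that stage's outer ports


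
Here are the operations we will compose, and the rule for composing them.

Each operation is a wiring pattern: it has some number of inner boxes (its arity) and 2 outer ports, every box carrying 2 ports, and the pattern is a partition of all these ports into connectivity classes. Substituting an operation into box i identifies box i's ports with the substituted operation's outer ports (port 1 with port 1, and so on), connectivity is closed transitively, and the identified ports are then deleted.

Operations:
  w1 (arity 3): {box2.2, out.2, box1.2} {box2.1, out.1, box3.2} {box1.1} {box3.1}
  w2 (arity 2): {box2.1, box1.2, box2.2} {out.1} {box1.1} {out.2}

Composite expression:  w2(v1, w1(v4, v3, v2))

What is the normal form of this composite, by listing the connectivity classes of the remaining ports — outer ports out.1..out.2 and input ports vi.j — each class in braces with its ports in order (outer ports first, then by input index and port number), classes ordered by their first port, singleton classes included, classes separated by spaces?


{out.1} {out.2} {v1.1} {v1.2, v2.2, v3.1, v3.2, v4.2} {v2.1} {v4.1}

Two ports join when wires chain via w2-identified ports.
stage w1: inputs (v4, v3, v2), connectivity {out.1, v2.2, v3.1} {out.2, v3.2, v4.2} {v2.1} {v4.1}, out.j its boundary
stage w2: inputs (v1, v4, v3, v2), connectivity {out.1} {out.2} {v1.1} {v1.2, v2.2, v3.1, v3.2, v4.2} {v2.1} {v4.1}, out.j its boundary


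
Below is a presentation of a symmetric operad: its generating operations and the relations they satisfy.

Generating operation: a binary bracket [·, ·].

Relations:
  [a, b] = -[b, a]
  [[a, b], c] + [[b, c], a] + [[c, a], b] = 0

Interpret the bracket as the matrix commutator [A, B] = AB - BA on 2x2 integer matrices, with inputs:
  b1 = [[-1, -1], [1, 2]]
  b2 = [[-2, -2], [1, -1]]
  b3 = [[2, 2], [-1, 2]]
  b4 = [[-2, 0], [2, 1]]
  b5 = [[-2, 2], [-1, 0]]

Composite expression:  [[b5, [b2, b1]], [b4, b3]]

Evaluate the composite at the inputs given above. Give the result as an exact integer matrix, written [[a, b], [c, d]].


[[-54, 220], [-38, 54]]

[b2, b1] = [[-1, -5], [-2, 1]]
[b5, [b2, b1]] = [[-9, 14], [-2, 9]]
[b4, b3] = [[-4, -6], [-3, 4]]
[[b5, [b2, b1]], [b4, b3]] = [[-54, 220], [-38, 54]]


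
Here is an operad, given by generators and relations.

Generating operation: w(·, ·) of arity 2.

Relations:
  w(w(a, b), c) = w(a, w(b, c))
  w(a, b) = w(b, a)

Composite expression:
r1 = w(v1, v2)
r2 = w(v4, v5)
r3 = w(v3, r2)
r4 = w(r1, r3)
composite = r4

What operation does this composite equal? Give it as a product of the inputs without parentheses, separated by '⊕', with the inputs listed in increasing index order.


v1 ⊕ v2 ⊕ v3 ⊕ v4 ⊕ v5

With w associative and commutative, the v-input set is all that matters.
w(v1, v2) collapses to v1 ⊕ v2
w(v4, v5) collapses to v4 ⊕ v5
w(v3, w(v4, v5)) collapses to v3 ⊕ v4 ⊕ v5
w(w(v1, v2), w(v3, w(v4, v5))) collapses to v1 ⊕ v2 ⊕ v3 ⊕ v4 ⊕ v5
the factors in increasing index order: v1 ⊕ v2 ⊕ v3 ⊕ v4 ⊕ v5


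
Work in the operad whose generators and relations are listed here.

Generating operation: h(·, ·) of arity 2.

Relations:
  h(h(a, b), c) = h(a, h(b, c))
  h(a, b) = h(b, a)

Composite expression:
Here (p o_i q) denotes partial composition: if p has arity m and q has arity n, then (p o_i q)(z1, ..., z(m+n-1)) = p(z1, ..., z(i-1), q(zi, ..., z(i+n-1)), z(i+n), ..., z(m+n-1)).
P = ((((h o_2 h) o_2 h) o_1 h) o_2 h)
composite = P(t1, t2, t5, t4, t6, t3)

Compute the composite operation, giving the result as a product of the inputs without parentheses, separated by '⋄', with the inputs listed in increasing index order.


t1 ⋄ t2 ⋄ t3 ⋄ t4 ⋄ t5 ⋄ t6

Key point: h commutes, so take the t-inputs in any fixed order.
h(t2, t5) spells out as t2 ⋄ t5
h(t1, h(t2, t5)) spells out as t1 ⋄ t2 ⋄ t5
h(t4, t6) spells out as t4 ⋄ t6
h(h(t4, t6), t3) spells out as t4 ⋄ t6 ⋄ t3
h(h(t1, h(t2, t5)), h(h(t4, t6), t3)) spells out as t1 ⋄ t2 ⋄ t5 ⋄ t4 ⋄ t6 ⋄ t3
reordering the factors by index: t1 ⋄ t2 ⋄ t3 ⋄ t4 ⋄ t5 ⋄ t6


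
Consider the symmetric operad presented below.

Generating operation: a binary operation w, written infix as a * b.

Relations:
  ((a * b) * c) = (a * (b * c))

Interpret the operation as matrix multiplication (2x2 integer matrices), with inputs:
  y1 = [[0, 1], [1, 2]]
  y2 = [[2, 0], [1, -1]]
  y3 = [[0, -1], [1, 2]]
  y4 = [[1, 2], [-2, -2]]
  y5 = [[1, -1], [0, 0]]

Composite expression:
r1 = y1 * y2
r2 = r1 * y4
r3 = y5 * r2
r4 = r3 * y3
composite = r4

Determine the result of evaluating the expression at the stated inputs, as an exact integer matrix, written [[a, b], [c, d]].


(y1 * y2) = [[1, -1], [4, -2]]
((y1 * y2) * y4) = [[3, 4], [8, 12]]
(y5 * ((y1 * y2) * y4)) = [[-5, -8], [0, 0]]
((y5 * ((y1 * y2) * y4)) * y3) = [[-8, -11], [0, 0]]

[[-8, -11], [0, 0]]


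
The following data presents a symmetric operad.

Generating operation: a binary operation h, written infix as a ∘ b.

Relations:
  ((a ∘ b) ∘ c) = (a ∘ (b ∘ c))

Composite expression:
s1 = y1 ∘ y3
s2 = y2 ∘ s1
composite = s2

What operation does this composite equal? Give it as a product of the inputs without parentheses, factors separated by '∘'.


y2 ∘ y1 ∘ y3

Every regrouping of h is equal, so read the y-inputs in written order.
(y1 ∘ y3) unparenthesizes to y1 ∘ y3
(y2 ∘ (y1 ∘ y3)) unparenthesizes to y2 ∘ y1 ∘ y3


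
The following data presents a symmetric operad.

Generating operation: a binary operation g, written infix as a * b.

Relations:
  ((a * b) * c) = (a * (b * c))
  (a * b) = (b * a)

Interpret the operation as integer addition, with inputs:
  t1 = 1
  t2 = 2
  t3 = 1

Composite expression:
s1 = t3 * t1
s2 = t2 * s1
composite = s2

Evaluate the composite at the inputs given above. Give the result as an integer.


4

(t3 * t1) = 2
(t2 * (t3 * t1)) = 4


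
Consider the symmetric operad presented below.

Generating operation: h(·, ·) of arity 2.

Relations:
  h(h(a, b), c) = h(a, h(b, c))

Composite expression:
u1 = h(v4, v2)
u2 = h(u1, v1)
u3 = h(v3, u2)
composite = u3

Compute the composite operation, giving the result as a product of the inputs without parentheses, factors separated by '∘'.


v3 ∘ v4 ∘ v2 ∘ v1

Associativity of h dissolves the nesting; only the v-input order survives.
h(v4, v2) spells out as v4 ∘ v2
h(h(v4, v2), v1) spells out as v4 ∘ v2 ∘ v1
h(v3, h(h(v4, v2), v1)) spells out as v3 ∘ v4 ∘ v2 ∘ v1


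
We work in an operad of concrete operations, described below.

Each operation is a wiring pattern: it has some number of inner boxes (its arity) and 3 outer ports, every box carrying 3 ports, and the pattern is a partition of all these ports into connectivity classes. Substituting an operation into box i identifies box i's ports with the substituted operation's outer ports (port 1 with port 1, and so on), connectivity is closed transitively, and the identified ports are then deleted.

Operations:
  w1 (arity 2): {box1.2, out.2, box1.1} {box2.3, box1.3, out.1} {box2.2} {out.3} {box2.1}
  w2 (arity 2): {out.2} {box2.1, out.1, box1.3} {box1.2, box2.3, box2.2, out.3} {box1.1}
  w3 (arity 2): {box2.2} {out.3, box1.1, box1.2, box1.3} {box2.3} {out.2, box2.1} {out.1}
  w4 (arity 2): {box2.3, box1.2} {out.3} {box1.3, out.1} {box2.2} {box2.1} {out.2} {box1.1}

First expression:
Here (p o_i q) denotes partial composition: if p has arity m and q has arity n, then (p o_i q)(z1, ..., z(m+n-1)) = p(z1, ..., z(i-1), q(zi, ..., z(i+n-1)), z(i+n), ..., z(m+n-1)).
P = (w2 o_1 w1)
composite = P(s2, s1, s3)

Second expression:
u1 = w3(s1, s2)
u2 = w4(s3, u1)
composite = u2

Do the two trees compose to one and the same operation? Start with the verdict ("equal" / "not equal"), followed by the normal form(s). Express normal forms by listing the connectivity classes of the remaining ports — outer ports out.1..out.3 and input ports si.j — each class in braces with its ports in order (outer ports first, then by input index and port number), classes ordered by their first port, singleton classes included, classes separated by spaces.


not equal; the first gives {out.1, s3.1} {out.2} {out.3, s2.1, s2.2, s3.2, s3.3} {s1.1} {s1.2} {s1.3, s2.3} and the second {out.1, s3.3} {out.2} {out.3} {s1.1, s1.2, s1.3, s3.2} {s2.1} {s2.2} {s2.3} {s3.1}

In normal form, the first expression is {out.1, s3.1} {out.2} {out.3, s2.1, s2.2, s3.2, s3.3} {s1.1} {s1.2} {s1.3, s2.3}
In normal form, the second expression is {out.1, s3.3} {out.2} {out.3} {s1.1, s1.2, s1.3, s3.2} {s2.1} {s2.2} {s2.3} {s3.1}
Distinct normal forms: not equal.


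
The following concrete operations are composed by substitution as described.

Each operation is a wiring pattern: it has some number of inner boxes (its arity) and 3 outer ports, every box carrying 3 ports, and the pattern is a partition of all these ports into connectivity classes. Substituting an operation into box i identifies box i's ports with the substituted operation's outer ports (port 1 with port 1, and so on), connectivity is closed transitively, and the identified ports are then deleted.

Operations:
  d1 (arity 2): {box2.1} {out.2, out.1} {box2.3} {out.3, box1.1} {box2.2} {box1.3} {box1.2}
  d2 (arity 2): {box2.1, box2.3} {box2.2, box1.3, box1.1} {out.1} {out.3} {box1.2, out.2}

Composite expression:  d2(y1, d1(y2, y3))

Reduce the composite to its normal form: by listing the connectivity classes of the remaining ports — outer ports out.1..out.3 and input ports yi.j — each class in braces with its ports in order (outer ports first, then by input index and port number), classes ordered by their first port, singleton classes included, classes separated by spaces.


{out.1} {out.2, y1.2} {out.3} {y1.1, y1.3, y2.1} {y2.2} {y2.3} {y3.1} {y3.2} {y3.3}

Reachability decides: close wires over d2-identified ports.
the subtree at d1 composes to {out.1, out.2} {out.3, y2.1} {y2.2} {y2.3} {y3.1} {y3.2} {y3.3} on (y2, y3); out.j = own outer ports
the subtree at d2 composes to {out.1} {out.2, y1.2} {out.3} {y1.1, y1.3, y2.1} {y2.2} {y2.3} {y3.1} {y3.2} {y3.3} on (y1, y2, y3); out.j = own outer ports


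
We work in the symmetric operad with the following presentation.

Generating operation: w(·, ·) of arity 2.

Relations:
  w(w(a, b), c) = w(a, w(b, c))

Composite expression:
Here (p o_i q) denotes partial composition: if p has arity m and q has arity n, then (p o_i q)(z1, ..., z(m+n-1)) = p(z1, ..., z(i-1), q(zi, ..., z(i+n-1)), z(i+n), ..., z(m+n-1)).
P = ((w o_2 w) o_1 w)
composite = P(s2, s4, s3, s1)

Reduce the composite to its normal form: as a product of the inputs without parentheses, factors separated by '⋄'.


s2 ⋄ s4 ⋄ s3 ⋄ s1

Key point: w is associative — brackets drop, the s-order remains.
w(s2, s4) spells out as s2 ⋄ s4
w(s3, s1) spells out as s3 ⋄ s1
w(w(s2, s4), w(s3, s1)) spells out as s2 ⋄ s4 ⋄ s3 ⋄ s1


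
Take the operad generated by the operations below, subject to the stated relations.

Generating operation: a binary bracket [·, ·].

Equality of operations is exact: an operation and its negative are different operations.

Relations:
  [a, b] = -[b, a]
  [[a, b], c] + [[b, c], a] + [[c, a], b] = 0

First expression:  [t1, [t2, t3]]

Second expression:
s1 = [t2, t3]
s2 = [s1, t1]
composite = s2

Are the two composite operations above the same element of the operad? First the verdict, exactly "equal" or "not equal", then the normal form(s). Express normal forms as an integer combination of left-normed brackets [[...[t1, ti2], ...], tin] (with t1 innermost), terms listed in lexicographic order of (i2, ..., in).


not equal; first: [[t1, t2], t3] - [[t1, t3], t2]; second: -[[t1, t2], t3] + [[t1, t3], t2]

The first composite normalizes to [[t1, t2], t3] - [[t1, t3], t2]
The second composite normalizes to -[[t1, t2], t3] + [[t1, t3], t2]
No match — not equal.


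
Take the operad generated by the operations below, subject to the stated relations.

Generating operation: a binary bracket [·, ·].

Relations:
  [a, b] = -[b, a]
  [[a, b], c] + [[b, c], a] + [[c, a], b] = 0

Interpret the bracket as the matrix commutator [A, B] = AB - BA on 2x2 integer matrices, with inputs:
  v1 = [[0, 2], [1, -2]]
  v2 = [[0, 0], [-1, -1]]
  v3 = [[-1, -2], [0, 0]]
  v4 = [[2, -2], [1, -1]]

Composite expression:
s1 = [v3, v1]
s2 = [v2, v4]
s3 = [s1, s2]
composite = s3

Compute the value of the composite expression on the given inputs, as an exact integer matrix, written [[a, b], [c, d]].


[[-6, 16], [-20, 6]]

[v3, v1] = [[-2, 2], [1, 2]]
[v2, v4] = [[-2, -2], [-4, 2]]
[[v3, v1], [v2, v4]] = [[-6, 16], [-20, 6]]


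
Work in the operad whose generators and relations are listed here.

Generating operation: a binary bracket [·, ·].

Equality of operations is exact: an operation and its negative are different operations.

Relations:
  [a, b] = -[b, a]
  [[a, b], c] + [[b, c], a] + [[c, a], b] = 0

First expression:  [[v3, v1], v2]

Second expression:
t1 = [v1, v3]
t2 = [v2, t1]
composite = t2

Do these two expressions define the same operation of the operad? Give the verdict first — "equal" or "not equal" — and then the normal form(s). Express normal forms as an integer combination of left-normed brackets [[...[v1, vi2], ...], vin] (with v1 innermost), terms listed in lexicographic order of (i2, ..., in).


In normal form, the first expression is -[[v1, v3], v2]
In normal form, the second expression is -[[v1, v3], v2]
Same normal form: equal.

equal: each reduces to -[[v1, v3], v2]


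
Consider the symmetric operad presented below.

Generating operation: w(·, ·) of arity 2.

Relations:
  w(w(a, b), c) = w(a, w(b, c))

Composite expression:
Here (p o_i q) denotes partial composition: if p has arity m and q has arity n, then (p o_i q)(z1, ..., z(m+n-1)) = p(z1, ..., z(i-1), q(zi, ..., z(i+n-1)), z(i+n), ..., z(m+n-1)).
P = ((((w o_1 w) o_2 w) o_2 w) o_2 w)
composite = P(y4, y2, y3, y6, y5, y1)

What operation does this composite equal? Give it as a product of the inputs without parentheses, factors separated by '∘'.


y4 ∘ y2 ∘ y3 ∘ y6 ∘ y5 ∘ y1

Associativity of w dissolves the nesting; only the y-input order survives.
w(y2, y3) spells out as y2 ∘ y3
w(w(y2, y3), y6) spells out as y2 ∘ y3 ∘ y6
w(w(w(y2, y3), y6), y5) spells out as y2 ∘ y3 ∘ y6 ∘ y5
w(y4, w(w(w(y2, y3), y6), y5)) spells out as y4 ∘ y2 ∘ y3 ∘ y6 ∘ y5
w(w(y4, w(w(w(y2, y3), y6), y5)), y1) spells out as y4 ∘ y2 ∘ y3 ∘ y6 ∘ y5 ∘ y1


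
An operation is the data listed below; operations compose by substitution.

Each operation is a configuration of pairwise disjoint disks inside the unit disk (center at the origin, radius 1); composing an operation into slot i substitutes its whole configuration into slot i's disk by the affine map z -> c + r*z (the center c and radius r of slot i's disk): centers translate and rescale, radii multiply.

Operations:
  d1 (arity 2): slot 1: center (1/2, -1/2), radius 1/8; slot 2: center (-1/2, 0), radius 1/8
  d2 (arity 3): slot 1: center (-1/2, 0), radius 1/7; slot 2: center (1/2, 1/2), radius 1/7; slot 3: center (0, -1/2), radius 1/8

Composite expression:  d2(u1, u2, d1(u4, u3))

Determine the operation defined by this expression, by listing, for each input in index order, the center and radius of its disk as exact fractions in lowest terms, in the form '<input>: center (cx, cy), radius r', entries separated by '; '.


u1: center (-1/2, 0), radius 1/7; u2: center (1/2, 1/2), radius 1/7; u3: center (-1/16, -1/2), radius 1/64; u4: center (1/16, -9/16), radius 1/64

Affine substitution under d2: radii multiply and u-centers shift.
input u1: composing its 1 substitution step yields center (-1/2, 0), radius 1/7
input u2: composing its 1 substitution step yields center (1/2, 1/2), radius 1/7
input u4: composing its 2 substitution steps yields center (1/16, -9/16), radius 1/64
input u3: composing its 2 substitution steps yields center (-1/16, -1/2), radius 1/64


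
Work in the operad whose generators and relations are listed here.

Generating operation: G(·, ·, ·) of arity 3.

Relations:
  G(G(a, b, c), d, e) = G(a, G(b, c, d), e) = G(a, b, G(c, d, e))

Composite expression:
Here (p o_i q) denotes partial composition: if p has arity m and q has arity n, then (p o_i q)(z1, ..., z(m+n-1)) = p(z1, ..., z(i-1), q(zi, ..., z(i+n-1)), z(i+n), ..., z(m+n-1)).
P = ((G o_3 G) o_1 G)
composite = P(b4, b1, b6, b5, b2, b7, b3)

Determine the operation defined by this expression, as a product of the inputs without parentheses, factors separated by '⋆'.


b4 ⋆ b1 ⋆ b6 ⋆ b5 ⋆ b2 ⋆ b7 ⋆ b3

Key point: G is associative — brackets drop, the b-order remains.
G(b4, b1, b6) unparenthesizes to b4 ⋆ b1 ⋆ b6
G(b2, b7, b3) unparenthesizes to b2 ⋆ b7 ⋆ b3
G(G(b4, b1, b6), b5, G(b2, b7, b3)) unparenthesizes to b4 ⋆ b1 ⋆ b6 ⋆ b5 ⋆ b2 ⋆ b7 ⋆ b3


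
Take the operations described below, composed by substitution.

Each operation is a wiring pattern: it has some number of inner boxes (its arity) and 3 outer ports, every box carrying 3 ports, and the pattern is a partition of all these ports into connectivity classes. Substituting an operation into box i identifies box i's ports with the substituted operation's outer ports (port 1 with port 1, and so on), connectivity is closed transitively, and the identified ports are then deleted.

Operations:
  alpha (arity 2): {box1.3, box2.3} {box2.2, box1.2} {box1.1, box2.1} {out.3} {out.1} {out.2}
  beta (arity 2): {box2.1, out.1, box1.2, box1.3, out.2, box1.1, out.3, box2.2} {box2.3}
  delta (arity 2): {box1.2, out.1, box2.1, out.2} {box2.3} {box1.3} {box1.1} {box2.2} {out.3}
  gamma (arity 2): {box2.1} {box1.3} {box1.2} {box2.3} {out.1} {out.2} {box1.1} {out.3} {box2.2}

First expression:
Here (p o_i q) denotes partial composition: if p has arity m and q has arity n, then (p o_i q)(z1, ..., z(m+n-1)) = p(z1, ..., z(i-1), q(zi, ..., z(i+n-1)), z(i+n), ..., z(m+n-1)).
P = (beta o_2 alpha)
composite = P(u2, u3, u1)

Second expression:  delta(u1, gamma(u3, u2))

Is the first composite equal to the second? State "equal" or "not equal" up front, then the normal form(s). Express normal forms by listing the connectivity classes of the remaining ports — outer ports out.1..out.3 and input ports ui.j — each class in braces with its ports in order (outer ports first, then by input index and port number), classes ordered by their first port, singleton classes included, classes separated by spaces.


not equal — first {out.1, out.2, out.3, u2.1, u2.2, u2.3} {u1.1, u3.1} {u1.2, u3.2} {u1.3, u3.3}, second {out.1, out.2, u1.2} {out.3} {u1.1} {u1.3} {u2.1} {u2.2} {u2.3} {u3.1} {u3.2} {u3.3}

The first expression, normalized: {out.1, out.2, out.3, u2.1, u2.2, u2.3} {u1.1, u3.1} {u1.2, u3.2} {u1.3, u3.3}
The second expression, normalized: {out.1, out.2, u1.2} {out.3} {u1.1} {u1.3} {u2.1} {u2.2} {u2.3} {u3.1} {u3.2} {u3.3}
Different reductions; not equal.


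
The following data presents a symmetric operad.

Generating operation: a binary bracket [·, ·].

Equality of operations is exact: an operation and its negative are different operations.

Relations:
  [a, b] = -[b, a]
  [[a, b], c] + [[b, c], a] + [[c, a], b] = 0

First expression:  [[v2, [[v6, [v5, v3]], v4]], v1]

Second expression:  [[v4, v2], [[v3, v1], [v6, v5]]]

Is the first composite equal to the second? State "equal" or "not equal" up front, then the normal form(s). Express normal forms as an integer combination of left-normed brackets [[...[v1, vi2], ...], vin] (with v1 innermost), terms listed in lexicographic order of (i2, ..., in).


not equal; the first gives -[[[[[v1, v2], v3], v5], v6], v4] + [[[[[v1, v2], v4], v3], v5], v6] - [[[[[v1, v2], v4], v5], v3], v6] - [[[[[v1, v2], v4], v6], v3], v5] + [[[[[v1, v2], v4], v6], v5], v3] + [[[[[v1, v2], v5], v3], v6], v4] + [[[[[v1, v2], v6], v3], v5], v4] - [[[[[v1, v2], v6], v5], v3], v4] + [[[[[v1, v3], v5], v6], v4], v2] - [[[[[v1, v4], v3], v5], v6], v2] + [[[[[v1, v4], v5], v3], v6], v2] + [[[[[v1, v4], v6], v3], v5], v2] - [[[[[v1, v4], v6], v5], v3], v2] - [[[[[v1, v5], v3], v6], v4], v2] - [[[[[v1, v6], v3], v5], v4], v2] + [[[[[v1, v6], v5], v3], v4], v2] and the second [[[[[v1, v3], v5], v6], v2], v4] - [[[[[v1, v3], v5], v6], v4], v2] - [[[[[v1, v3], v6], v5], v2], v4] + [[[[[v1, v3], v6], v5], v4], v2]

In normal form, the first expression is -[[[[[v1, v2], v3], v5], v6], v4] + [[[[[v1, v2], v4], v3], v5], v6] - [[[[[v1, v2], v4], v5], v3], v6] - [[[[[v1, v2], v4], v6], v3], v5] + [[[[[v1, v2], v4], v6], v5], v3] + [[[[[v1, v2], v5], v3], v6], v4] + [[[[[v1, v2], v6], v3], v5], v4] - [[[[[v1, v2], v6], v5], v3], v4] + [[[[[v1, v3], v5], v6], v4], v2] - [[[[[v1, v4], v3], v5], v6], v2] + [[[[[v1, v4], v5], v3], v6], v2] + [[[[[v1, v4], v6], v3], v5], v2] - [[[[[v1, v4], v6], v5], v3], v2] - [[[[[v1, v5], v3], v6], v4], v2] - [[[[[v1, v6], v3], v5], v4], v2] + [[[[[v1, v6], v5], v3], v4], v2]
In normal form, the second expression is [[[[[v1, v3], v5], v6], v2], v4] - [[[[[v1, v3], v5], v6], v4], v2] - [[[[[v1, v3], v6], v5], v2], v4] + [[[[[v1, v3], v6], v5], v4], v2]
They disagree, so not equal.


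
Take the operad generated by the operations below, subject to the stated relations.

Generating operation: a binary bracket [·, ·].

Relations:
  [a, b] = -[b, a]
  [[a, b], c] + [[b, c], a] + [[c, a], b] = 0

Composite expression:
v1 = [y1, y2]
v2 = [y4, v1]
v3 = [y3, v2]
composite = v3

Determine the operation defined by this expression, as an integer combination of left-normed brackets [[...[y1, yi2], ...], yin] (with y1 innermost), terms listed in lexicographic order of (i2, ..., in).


[[[y1, y2], y4], y3]

Left-normed coefficients sit on the y1-initial expansion words.
Composite bracket: [y3, [y4, [y1, y2]]]
Expanding via [a, b] = ab - ba: 8 signed words (2^3 = 8).
The y1-initial words carry the normal form:
  y1y2y4y3 appears with sign +1, giving the term +[[[y1, y2], y4], y3]


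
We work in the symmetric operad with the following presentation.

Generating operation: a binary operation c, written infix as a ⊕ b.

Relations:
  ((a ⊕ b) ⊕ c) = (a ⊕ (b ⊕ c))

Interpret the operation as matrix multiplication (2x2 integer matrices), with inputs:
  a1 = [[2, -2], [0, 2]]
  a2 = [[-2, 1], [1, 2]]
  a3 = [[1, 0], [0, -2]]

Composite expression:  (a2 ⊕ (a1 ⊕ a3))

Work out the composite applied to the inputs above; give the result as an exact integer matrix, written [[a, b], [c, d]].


(a1 ⊕ a3) = [[2, 4], [0, -4]]
(a2 ⊕ (a1 ⊕ a3)) = [[-4, -12], [2, -4]]

[[-4, -12], [2, -4]]


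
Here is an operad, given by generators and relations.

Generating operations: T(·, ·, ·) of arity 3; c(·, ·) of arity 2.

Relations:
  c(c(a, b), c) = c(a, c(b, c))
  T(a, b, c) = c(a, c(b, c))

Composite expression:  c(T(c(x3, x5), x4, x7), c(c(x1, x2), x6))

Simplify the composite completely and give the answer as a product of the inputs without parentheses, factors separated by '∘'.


x3 ∘ x5 ∘ x4 ∘ x7 ∘ x1 ∘ x2 ∘ x6

Every regrouping of c is equal, so read the x-inputs in written order.
c(x3, x5) flattens to x3 ∘ x5
T(c(x3, x5), x4, x7) flattens to x3 ∘ x5 ∘ x4 ∘ x7
c(x1, x2) flattens to x1 ∘ x2
c(c(x1, x2), x6) flattens to x1 ∘ x2 ∘ x6
c(T(c(x3, x5), x4, x7), c(c(x1, x2), x6)) flattens to x3 ∘ x5 ∘ x4 ∘ x7 ∘ x1 ∘ x2 ∘ x6


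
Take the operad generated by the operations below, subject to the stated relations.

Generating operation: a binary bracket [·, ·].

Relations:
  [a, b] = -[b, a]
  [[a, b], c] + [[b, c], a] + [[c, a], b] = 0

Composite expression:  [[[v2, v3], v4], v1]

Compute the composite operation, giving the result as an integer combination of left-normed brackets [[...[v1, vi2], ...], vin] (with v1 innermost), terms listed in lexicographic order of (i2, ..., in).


-[[[v1, v2], v3], v4] + [[[v1, v3], v2], v4] + [[[v1, v4], v2], v3] - [[[v1, v4], v3], v2]
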